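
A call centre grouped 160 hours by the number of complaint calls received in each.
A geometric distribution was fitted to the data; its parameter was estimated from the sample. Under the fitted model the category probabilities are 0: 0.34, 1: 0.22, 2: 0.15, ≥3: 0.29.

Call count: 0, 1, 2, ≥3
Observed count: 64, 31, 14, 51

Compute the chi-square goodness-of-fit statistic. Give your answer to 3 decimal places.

Expected counts E_i = n·p_i: 160×0.34 = 54.4, 160×0.22 = 35.2, 160×0.15 = 24, 160×0.29 = 46.4.
χ² = (64−54.4)²/54.4 + (31−35.2)²/35.2 + (14−24)²/24 + (51−46.4)²/46.4
   = 1.6941 + 0.5011 + 4.1667 + 0.4560
Sum = 6.818

6.818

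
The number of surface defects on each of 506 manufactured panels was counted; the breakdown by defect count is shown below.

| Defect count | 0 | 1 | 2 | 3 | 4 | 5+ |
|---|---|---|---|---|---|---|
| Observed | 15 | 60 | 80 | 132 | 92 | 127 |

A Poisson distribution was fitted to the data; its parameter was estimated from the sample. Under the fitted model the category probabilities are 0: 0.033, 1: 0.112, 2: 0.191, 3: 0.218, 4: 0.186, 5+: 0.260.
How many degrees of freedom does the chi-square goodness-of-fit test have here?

4

There are k = 6 categories and 1 parameter estimated from the data, so df = 6 − 1 − 1 = 4.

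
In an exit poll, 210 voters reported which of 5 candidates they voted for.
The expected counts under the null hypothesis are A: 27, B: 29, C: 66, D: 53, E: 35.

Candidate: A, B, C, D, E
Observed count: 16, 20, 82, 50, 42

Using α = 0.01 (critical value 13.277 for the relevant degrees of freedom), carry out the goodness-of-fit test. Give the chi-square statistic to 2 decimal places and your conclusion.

12.72; do not reject

cat         O        E   (O−E)²/E
A          16       27      4.481
B          20       29      2.793
C          82       66      3.879
D          50       53      0.170
E          42       35      1.400
Sum = 12.72
df = 4. Since 12.72 < 13.277, we do not reject H₀.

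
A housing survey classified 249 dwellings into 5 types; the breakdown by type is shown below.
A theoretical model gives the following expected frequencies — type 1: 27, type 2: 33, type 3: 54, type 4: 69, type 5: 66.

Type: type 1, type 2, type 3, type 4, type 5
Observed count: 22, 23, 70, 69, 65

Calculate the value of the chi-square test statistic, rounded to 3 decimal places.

type 1: (22 − 27)²/27 = 25/27 = 0.9259
type 2: (23 − 33)²/33 = 100/33 = 3.0303
type 3: (70 − 54)²/54 = 256/54 = 4.7407
type 4: (69 − 69)²/69 = 0/69 = 0.0000
type 5: (65 − 66)²/66 = 1/66 = 0.0152
Sum = 8.712

8.712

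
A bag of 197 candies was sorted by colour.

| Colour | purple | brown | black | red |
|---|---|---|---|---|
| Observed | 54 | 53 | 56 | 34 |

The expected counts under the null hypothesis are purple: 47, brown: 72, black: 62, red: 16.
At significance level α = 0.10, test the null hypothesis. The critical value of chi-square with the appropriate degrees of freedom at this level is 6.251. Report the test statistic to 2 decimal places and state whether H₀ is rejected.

χ² = (54−47)²/47 + (53−72)²/72 + (56−62)²/62 + (34−16)²/16
   = 1.043 + 5.014 + 0.581 + 20.250
Sum = 26.89
df = 3. Since 26.89 > 6.251, we reject H₀.

26.89; reject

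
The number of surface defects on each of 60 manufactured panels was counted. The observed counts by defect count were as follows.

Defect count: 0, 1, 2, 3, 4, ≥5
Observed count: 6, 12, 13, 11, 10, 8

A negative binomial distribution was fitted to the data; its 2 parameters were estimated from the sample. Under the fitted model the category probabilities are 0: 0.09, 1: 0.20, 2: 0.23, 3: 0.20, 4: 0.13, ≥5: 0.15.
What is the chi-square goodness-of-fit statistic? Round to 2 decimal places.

0.93

Expected counts E_i = n·p_i: 60×0.09 = 5.4, 60×0.20 = 12, 60×0.23 = 13.8, 60×0.20 = 12, 60×0.13 = 7.8, 60×0.15 = 9.
χ² = (6−5.4)²/5.4 + (12−12)²/12 + (13−13.8)²/13.8 + (11−12)²/12 + (10−7.8)²/7.8 + (8−9)²/9
   = 0.067 + 0.000 + 0.046 + 0.083 + 0.621 + 0.111
Sum = 0.93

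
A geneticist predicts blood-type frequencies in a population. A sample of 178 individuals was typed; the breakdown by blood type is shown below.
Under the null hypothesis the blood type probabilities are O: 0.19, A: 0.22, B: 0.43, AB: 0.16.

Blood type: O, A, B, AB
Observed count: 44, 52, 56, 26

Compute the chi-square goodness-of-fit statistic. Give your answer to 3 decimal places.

13.002

Expected counts E_i = n·p_i: 178×0.19 = 33.82, 178×0.22 = 39.16, 178×0.43 = 76.54, 178×0.16 = 28.48.
χ² = (44−33.82)²/33.82 + (52−39.16)²/39.16 + (56−76.54)²/76.54 + (26−28.48)²/28.48
   = 3.0642 + 4.2101 + 5.5120 + 0.2160
Sum = 13.002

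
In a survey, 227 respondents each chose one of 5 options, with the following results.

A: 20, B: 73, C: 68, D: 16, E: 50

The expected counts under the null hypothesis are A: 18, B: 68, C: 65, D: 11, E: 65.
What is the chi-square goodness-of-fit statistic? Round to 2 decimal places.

6.46

χ² = (20−18)²/18 + (73−68)²/68 + (68−65)²/65 + (16−11)²/11 + (50−65)²/65
   = 0.222 + 0.368 + 0.138 + 2.273 + 3.462
Sum = 6.46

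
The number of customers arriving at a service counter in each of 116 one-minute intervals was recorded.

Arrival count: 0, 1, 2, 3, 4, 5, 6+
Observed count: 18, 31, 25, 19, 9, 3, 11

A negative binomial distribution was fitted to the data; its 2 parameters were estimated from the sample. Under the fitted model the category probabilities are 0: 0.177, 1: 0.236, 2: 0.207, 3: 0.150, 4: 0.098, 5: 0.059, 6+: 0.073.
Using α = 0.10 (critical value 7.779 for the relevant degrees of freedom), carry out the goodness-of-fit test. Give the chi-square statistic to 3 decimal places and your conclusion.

Expected counts E_i = n·p_i: 116×0.177 = 20.532, 116×0.236 = 27.376, 116×0.207 = 24.012, 116×0.150 = 17.4, 116×0.098 = 11.368, 116×0.059 = 6.844, 116×0.073 = 8.468.
χ² = (18−20.532)²/20.532 + (31−27.376)²/27.376 + (25−24.012)²/24.012 + (19−17.4)²/17.4 + (9−11.368)²/11.368 + (3−6.844)²/6.844 + (11−8.468)²/8.468
   = 0.3122 + 0.4797 + 0.0407 + 0.1471 + 0.4933 + 2.1590 + 0.7571
Sum = 4.389
df = 4. Since 4.389 < 7.779, we do not reject H₀.

4.389; do not reject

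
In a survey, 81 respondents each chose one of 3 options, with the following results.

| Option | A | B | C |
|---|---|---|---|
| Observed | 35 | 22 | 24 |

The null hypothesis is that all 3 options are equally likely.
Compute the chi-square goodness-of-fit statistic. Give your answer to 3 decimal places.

Expected count for each of the 3 categories: 81/3 = 27.
A: (35 − 27)²/27 = 64/27 = 2.3704
B: (22 − 27)²/27 = 25/27 = 0.9259
C: (24 − 27)²/27 = 9/27 = 0.3333
Sum = 3.630

3.630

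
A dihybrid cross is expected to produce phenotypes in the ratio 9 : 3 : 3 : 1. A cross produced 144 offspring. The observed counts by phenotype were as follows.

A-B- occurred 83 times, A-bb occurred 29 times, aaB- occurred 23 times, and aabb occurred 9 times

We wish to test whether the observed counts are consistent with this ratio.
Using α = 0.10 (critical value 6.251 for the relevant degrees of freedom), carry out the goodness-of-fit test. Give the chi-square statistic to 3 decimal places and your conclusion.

Ratio total = 16. Expected counts: 144×9/16 = 81, 144×3/16 = 27, 144×3/16 = 27, 144×1/16 = 9.
A-B-: (83 − 81)²/81 = 4/81 = 0.0494
A-bb: (29 − 27)²/27 = 4/27 = 0.1481
aaB-: (23 − 27)²/27 = 16/27 = 0.5926
aabb: (9 − 9)²/9 = 0/9 = 0.0000
Sum = 0.790
df = 3. Since 0.790 < 6.251, we do not reject H₀.

0.790; do not reject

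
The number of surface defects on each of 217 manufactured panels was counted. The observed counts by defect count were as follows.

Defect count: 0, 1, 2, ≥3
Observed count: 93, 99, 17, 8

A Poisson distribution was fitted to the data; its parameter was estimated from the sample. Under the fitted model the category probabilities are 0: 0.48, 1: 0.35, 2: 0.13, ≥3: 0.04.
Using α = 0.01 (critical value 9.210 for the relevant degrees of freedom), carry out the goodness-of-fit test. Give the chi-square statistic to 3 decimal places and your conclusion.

Expected counts E_i = n·p_i: 217×0.48 = 104.16, 217×0.35 = 75.95, 217×0.13 = 28.21, 217×0.04 = 8.68.
0: (93 − 104.16)²/104.16 = 124.5456/104.16 = 1.1957
1: (99 − 75.95)²/75.95 = 531.3025/75.95 = 6.9954
2: (17 − 28.21)²/28.21 = 125.6641/28.21 = 4.4546
≥3: (8 − 8.68)²/8.68 = 0.4624/8.68 = 0.0533
Sum = 12.699
df = 2. Since 12.699 > 9.210, we reject H₀.

12.699; reject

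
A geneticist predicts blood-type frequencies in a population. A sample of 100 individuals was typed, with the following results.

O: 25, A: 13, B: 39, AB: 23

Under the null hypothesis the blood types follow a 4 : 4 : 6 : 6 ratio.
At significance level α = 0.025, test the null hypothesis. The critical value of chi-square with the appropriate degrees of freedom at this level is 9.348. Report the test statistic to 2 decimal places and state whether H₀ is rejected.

8.03; do not reject

Ratio total = 20. Expected counts: 100×4/20 = 20, 100×4/20 = 20, 100×6/20 = 30, 100×6/20 = 30.
cat         O        E   (O−E)²/E
O          25       20      1.250
A          13       20      2.450
B          39       30      2.700
AB         23       30      1.633
Sum = 8.03
df = 3. Since 8.03 < 9.348, we do not reject H₀.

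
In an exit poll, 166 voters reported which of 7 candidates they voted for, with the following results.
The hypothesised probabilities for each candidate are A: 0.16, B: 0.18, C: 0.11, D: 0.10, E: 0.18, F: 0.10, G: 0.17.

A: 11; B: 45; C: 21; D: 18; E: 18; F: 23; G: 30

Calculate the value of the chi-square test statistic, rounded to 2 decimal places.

24.60

Expected counts E_i = n·p_i: 166×0.16 = 26.56, 166×0.18 = 29.88, 166×0.11 = 18.26, 166×0.10 = 16.6, 166×0.18 = 29.88, 166×0.10 = 16.6, 166×0.17 = 28.22.
χ² = (11−26.56)²/26.56 + (45−29.88)²/29.88 + (21−18.26)²/18.26 + (18−16.6)²/16.6 + (18−29.88)²/29.88 + (23−16.6)²/16.6 + (30−28.22)²/28.22
   = 9.116 + 7.651 + 0.411 + 0.118 + 4.723 + 2.467 + 0.112
Sum = 24.60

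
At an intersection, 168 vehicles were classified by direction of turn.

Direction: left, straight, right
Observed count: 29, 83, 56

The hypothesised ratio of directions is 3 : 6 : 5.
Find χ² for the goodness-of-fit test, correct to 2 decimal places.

3.31

Ratio total = 14. Expected counts: 168×3/14 = 36, 168×6/14 = 72, 168×5/14 = 60.
χ² = (29−36)²/36 + (83−72)²/72 + (56−60)²/60
   = 1.361 + 1.681 + 0.267
Sum = 3.31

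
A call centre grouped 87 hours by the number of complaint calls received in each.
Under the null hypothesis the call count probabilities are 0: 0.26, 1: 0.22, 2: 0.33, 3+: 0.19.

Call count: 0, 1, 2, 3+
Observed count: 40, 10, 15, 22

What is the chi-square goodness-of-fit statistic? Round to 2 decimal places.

26.08

Expected counts E_i = n·p_i: 87×0.26 = 22.62, 87×0.22 = 19.14, 87×0.33 = 28.71, 87×0.19 = 16.53.
cat         O        E   (O−E)²/E
0          40    22.62     13.354
1          10    19.14      4.365
2          15    28.71      6.547
3+         22    16.53      1.810
Sum = 26.08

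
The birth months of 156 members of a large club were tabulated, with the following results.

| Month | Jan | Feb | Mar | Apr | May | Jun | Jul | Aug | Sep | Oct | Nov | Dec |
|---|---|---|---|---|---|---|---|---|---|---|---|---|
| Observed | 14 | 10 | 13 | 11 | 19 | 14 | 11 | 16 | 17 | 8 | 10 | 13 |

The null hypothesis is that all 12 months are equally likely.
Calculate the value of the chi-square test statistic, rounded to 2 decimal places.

Under H₀ each category has probability 1/12, so each expected count is 156/12 = 13.
cat         O        E   (O−E)²/E
Jan        14       13      0.077
Feb        10       13      0.692
Mar        13       13      0.000
Apr        11       13      0.308
May        19       13      2.769
Jun        14       13      0.077
Jul        11       13      0.308
Aug        16       13      0.692
Sep        17       13      1.231
Oct         8       13      1.923
Nov        10       13      0.692
Dec        13       13      0.000
Sum = 8.77

8.77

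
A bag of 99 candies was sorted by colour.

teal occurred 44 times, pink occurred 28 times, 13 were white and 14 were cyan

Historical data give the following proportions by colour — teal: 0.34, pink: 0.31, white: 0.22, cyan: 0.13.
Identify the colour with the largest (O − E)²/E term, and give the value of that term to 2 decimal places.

Expected counts E_i = n·p_i: 99×0.34 = 33.66, 99×0.31 = 30.69, 99×0.22 = 21.78, 99×0.13 = 12.87.
cat         O        E   (O−E)²/E
teal       44    33.66      3.176
pink       28    30.69      0.236
white      13    21.78      3.539
cyan       14    12.87      0.099
The largest term is for white: 3.54.

white, 3.54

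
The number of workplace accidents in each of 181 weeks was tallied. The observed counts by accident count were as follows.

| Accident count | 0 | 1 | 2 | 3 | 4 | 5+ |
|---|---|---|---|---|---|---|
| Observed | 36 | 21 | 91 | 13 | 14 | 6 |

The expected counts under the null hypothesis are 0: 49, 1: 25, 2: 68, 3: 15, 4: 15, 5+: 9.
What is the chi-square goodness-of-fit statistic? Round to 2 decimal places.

13.20

cat         O        E   (O−E)²/E
0          36       49      3.449
1          21       25      0.640
2          91       68      7.779
3          13       15      0.267
4          14       15      0.067
5+          6        9      1.000
Sum = 13.20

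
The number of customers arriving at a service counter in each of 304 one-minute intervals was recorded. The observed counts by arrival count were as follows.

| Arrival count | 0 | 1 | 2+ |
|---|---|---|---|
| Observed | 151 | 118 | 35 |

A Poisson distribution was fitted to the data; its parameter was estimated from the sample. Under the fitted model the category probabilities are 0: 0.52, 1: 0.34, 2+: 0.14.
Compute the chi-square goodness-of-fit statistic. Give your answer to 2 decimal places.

3.73

Expected counts E_i = n·p_i: 304×0.52 = 158.08, 304×0.34 = 103.36, 304×0.14 = 42.56.
cat         O        E   (O−E)²/E
0         151   158.08      0.317
1         118   103.36      2.074
2+         35    42.56      1.343
Sum = 3.73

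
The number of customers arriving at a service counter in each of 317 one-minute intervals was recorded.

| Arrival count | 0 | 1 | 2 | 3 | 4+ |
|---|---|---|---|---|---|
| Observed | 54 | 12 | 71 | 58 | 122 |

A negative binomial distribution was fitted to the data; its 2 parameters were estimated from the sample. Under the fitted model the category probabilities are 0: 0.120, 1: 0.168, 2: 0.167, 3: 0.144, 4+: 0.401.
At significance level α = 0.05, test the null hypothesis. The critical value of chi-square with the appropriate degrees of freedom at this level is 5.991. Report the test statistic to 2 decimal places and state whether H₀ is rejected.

48.37; reject

Expected counts E_i = n·p_i: 317×0.120 = 38.04, 317×0.168 = 53.256, 317×0.167 = 52.939, 317×0.144 = 45.648, 317×0.401 = 127.117.
χ² = (54−38.04)²/38.04 + (12−53.256)²/53.256 + (71−52.939)²/52.939 + (58−45.648)²/45.648 + (122−127.117)²/127.117
   = 6.696 + 31.960 + 6.162 + 3.342 + 0.206
Sum = 48.37
df = 2. Since 48.37 > 5.991, we reject H₀.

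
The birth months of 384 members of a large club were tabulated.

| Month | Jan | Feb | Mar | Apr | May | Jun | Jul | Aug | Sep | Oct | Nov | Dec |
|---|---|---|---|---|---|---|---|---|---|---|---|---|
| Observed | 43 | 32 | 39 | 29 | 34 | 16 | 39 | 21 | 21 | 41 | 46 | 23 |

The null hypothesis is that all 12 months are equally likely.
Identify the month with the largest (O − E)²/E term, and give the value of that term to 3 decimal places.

Under H₀ each category has probability 1/12, so each expected count is 384/12 = 32.
Jan: (43 − 32)²/32 = 121/32 = 3.7813
Feb: (32 − 32)²/32 = 0/32 = 0.0000
Mar: (39 − 32)²/32 = 49/32 = 1.5313
Apr: (29 − 32)²/32 = 9/32 = 0.2813
May: (34 − 32)²/32 = 4/32 = 0.1250
Jun: (16 − 32)²/32 = 256/32 = 8.0000
Jul: (39 − 32)²/32 = 49/32 = 1.5313
Aug: (21 − 32)²/32 = 121/32 = 3.7813
Sep: (21 − 32)²/32 = 121/32 = 3.7813
Oct: (41 − 32)²/32 = 81/32 = 2.5313
Nov: (46 − 32)²/32 = 196/32 = 6.1250
Dec: (23 − 32)²/32 = 81/32 = 2.5313
The largest term is for Jun: 8.000.

Jun, 8.000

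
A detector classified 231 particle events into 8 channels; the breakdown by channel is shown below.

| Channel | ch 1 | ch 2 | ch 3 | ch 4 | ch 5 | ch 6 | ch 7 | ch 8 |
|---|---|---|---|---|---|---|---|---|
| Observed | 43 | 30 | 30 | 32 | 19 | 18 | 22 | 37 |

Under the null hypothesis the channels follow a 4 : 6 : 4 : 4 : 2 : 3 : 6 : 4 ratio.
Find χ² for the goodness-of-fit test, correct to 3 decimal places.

26.810

Ratio total = 33. Expected counts: 231×4/33 = 28, 231×6/33 = 42, 231×4/33 = 28, 231×4/33 = 28, 231×2/33 = 14, 231×3/33 = 21, 231×6/33 = 42, 231×4/33 = 28.
χ² = (43−28)²/28 + (30−42)²/42 + (30−28)²/28 + (32−28)²/28 + (19−14)²/14 + (18−21)²/21 + (22−42)²/42 + (37−28)²/28
   = 8.0357 + 3.4286 + 0.1429 + 0.5714 + 1.7857 + 0.4286 + 9.5238 + 2.8929
Sum = 26.810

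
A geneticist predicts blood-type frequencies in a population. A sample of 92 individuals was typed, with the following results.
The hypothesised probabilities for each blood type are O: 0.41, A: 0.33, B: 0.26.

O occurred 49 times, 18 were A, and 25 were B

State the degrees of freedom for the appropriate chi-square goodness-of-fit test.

There are k = 3 categories and no parameters were estimated from the data, so df = 3 − 1 = 2.

2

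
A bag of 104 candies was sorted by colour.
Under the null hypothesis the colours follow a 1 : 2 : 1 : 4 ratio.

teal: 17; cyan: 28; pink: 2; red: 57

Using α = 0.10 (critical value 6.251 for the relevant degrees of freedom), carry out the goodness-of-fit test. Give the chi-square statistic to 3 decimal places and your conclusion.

Ratio total = 8. Expected counts: 104×1/8 = 13, 104×2/8 = 26, 104×1/8 = 13, 104×4/8 = 52.
cat         O        E   (O−E)²/E
teal       17       13     1.2308
cyan       28       26     0.1538
pink        2       13     9.3077
red        57       52     0.4808
Sum = 11.173
df = 3. Since 11.173 > 6.251, we reject H₀.

11.173; reject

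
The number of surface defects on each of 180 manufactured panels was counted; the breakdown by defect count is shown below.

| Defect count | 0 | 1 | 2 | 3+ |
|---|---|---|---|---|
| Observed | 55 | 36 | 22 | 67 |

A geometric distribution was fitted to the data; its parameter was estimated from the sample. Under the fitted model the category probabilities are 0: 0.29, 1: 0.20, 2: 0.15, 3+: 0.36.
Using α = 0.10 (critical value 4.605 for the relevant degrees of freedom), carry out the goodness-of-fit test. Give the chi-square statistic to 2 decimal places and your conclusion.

Expected counts E_i = n·p_i: 180×0.29 = 52.2, 180×0.20 = 36, 180×0.15 = 27, 180×0.36 = 64.8.
0: (55 − 52.2)²/52.2 = 7.84/52.2 = 0.150
1: (36 − 36)²/36 = 0/36 = 0.000
2: (22 − 27)²/27 = 25/27 = 0.926
3+: (67 − 64.8)²/64.8 = 4.84/64.8 = 0.075
Sum = 1.15
df = 2. Since 1.15 < 4.605, we do not reject H₀.

1.15; do not reject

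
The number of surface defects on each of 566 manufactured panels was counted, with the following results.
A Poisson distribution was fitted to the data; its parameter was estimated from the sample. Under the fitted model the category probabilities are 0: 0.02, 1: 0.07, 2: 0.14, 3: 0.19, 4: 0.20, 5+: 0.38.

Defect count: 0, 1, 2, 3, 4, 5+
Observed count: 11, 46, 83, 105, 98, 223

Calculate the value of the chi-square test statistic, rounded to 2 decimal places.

3.61

Expected counts E_i = n·p_i: 566×0.02 = 11.32, 566×0.07 = 39.62, 566×0.14 = 79.24, 566×0.19 = 107.54, 566×0.20 = 113.2, 566×0.38 = 215.08.
0: (11 − 11.32)²/11.32 = 0.1024/11.32 = 0.009
1: (46 − 39.62)²/39.62 = 40.7044/39.62 = 1.027
2: (83 − 79.24)²/79.24 = 14.1376/79.24 = 0.178
3: (105 − 107.54)²/107.54 = 6.4516/107.54 = 0.060
4: (98 − 113.2)²/113.2 = 231.04/113.2 = 2.041
5+: (223 − 215.08)²/215.08 = 62.7264/215.08 = 0.292
Sum = 3.61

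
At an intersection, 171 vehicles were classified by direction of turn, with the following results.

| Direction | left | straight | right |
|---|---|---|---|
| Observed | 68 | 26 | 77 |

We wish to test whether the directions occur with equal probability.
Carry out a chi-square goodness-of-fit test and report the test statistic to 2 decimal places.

Under H₀ each category has probability 1/3, so each expected count is 171/3 = 57.
cat           O        E   (O−E)²/E
left         68       57      2.123
straight     26       57     16.860
right        77       57      7.018
Sum = 26.00

26.00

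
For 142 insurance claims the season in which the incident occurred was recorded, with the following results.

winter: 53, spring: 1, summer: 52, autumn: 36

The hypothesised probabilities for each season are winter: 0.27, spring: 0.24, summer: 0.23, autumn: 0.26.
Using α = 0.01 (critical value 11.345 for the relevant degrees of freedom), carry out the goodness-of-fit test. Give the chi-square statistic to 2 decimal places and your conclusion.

49.19; reject

Expected counts E_i = n·p_i: 142×0.27 = 38.34, 142×0.24 = 34.08, 142×0.23 = 32.66, 142×0.26 = 36.92.
cat         O        E   (O−E)²/E
winter     53    38.34      5.606
spring      1    34.08     32.109
summer     52    32.66     11.452
autumn     36    36.92      0.023
Sum = 49.19
df = 3. Since 49.19 > 11.345, we reject H₀.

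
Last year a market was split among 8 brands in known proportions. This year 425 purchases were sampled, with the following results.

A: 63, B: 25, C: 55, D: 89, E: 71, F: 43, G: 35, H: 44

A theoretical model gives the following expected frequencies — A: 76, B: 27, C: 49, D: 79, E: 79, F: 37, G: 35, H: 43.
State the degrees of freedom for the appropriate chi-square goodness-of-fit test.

There are k = 8 categories and no parameters were estimated from the data, so df = 8 − 1 = 7.

7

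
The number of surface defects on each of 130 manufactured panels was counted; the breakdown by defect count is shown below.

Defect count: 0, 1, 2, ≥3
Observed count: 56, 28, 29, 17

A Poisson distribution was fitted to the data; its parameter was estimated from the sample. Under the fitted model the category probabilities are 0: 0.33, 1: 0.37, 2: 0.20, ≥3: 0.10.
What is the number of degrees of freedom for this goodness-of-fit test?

2

There are k = 4 categories and 1 parameter estimated from the data, so df = 4 − 1 − 1 = 2.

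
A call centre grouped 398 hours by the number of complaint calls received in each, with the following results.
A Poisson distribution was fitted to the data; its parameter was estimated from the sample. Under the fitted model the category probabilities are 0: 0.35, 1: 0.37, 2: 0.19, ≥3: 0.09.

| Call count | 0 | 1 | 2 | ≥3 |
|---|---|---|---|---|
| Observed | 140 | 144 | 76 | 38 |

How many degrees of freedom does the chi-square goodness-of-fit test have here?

There are k = 4 categories and 1 parameter estimated from the data, so df = 4 − 1 − 1 = 2.

2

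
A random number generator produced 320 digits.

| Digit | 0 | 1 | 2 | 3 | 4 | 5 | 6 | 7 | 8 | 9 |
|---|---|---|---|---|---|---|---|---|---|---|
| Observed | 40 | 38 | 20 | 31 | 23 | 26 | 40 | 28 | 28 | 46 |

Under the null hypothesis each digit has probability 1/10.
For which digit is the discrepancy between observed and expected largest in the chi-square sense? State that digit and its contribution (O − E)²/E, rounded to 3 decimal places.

Under H₀ each category has probability 1/10, so each expected count is 320/10 = 32.
χ² = (40−32)²/32 + (38−32)²/32 + (20−32)²/32 + (31−32)²/32 + (23−32)²/32 + (26−32)²/32 + (40−32)²/32 + (28−32)²/32 + (28−32)²/32 + (46−32)²/32
   = 2.0000 + 1.1250 + 4.5000 + 0.0313 + 2.5313 + 1.1250 + 2.0000 + 0.5000 + 0.5000 + 6.1250
The largest term is for 9: 6.125.

9, 6.125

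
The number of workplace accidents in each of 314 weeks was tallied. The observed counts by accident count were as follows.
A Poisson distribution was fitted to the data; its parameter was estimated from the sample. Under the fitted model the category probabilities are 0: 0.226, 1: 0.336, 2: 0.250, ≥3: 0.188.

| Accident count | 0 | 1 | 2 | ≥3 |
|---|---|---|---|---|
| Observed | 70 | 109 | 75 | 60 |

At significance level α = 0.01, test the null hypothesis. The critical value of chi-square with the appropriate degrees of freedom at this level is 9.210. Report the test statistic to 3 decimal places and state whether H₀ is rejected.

0.301; do not reject

Expected counts E_i = n·p_i: 314×0.226 = 70.964, 314×0.336 = 105.504, 314×0.250 = 78.5, 314×0.188 = 59.032.
0: (70 − 70.964)²/70.964 = 0.929296/70.964 = 0.0131
1: (109 − 105.504)²/105.504 = 12.222016/105.504 = 0.1158
2: (75 − 78.5)²/78.5 = 12.25/78.5 = 0.1561
≥3: (60 − 59.032)²/59.032 = 0.937024/59.032 = 0.0159
Sum = 0.301
df = 2. Since 0.301 < 9.210, we do not reject H₀.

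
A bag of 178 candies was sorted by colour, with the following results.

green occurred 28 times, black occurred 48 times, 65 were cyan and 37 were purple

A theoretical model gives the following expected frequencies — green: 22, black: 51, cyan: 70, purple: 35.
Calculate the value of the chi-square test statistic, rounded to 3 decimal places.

cat         O        E   (O−E)²/E
green      28       22     1.6364
black      48       51     0.1765
cyan       65       70     0.3571
purple     37       35     0.1143
Sum = 2.284

2.284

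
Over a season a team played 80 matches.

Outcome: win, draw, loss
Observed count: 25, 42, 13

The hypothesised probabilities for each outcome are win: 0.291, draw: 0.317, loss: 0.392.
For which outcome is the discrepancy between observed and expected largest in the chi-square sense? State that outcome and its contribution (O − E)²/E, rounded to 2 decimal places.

draw, 10.92

Expected counts E_i = n·p_i: 80×0.291 = 23.28, 80×0.317 = 25.36, 80×0.392 = 31.36.
cat         O        E   (O−E)²/E
win        25    23.28      0.127
draw       42    25.36     10.918
loss       13    31.36     10.749
The largest term is for draw: 10.92.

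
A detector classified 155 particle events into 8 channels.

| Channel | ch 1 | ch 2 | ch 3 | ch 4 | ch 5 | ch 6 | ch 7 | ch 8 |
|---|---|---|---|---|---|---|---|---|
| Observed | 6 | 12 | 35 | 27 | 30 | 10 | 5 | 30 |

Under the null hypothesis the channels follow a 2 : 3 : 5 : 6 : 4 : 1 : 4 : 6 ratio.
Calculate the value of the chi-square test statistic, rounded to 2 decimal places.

Ratio total = 31. Expected counts: 155×2/31 = 10, 155×3/31 = 15, 155×5/31 = 25, 155×6/31 = 30, 155×4/31 = 20, 155×1/31 = 5, 155×4/31 = 20, 155×6/31 = 30.
ch 1: (6 − 10)²/10 = 16/10 = 1.600
ch 2: (12 − 15)²/15 = 9/15 = 0.600
ch 3: (35 − 25)²/25 = 100/25 = 4.000
ch 4: (27 − 30)²/30 = 9/30 = 0.300
ch 5: (30 − 20)²/20 = 100/20 = 5.000
ch 6: (10 − 5)²/5 = 25/5 = 5.000
ch 7: (5 − 20)²/20 = 225/20 = 11.250
ch 8: (30 − 30)²/30 = 0/30 = 0.000
Sum = 27.75

27.75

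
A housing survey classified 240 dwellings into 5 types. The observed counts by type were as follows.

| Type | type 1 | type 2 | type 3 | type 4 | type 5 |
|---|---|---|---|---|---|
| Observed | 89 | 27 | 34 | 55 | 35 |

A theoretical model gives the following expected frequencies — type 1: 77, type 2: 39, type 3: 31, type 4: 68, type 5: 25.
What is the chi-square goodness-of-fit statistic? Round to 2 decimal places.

cat         O        E   (O−E)²/E
type 1     89       77      1.870
type 2     27       39      3.692
type 3     34       31      0.290
type 4     55       68      2.485
type 5     35       25      4.000
Sum = 12.34

12.34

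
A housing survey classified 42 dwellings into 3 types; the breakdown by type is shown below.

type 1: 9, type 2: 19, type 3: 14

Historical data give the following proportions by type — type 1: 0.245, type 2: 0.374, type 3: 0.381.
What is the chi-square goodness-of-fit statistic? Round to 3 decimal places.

Expected counts E_i = n·p_i: 42×0.245 = 10.29, 42×0.374 = 15.708, 42×0.381 = 16.002.
cat         O        E   (O−E)²/E
type 1      9    10.29     0.1617
type 2     19   15.708     0.6899
type 3     14   16.002     0.2505
Sum = 1.102

1.102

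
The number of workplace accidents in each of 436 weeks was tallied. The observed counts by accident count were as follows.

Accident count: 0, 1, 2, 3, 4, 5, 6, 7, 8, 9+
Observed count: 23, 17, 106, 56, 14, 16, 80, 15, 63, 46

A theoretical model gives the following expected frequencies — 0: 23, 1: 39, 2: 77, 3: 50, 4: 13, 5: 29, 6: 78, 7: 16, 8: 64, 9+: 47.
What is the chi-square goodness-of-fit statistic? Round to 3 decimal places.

cat         O        E   (O−E)²/E
0          23       23     0.0000
1          17       39    12.4103
2         106       77    10.9221
3          56       50     0.7200
4          14       13     0.0769
5          16       29     5.8276
6          80       78     0.0513
7          15       16     0.0625
8          63       64     0.0156
9+         46       47     0.0213
Sum = 30.108

30.108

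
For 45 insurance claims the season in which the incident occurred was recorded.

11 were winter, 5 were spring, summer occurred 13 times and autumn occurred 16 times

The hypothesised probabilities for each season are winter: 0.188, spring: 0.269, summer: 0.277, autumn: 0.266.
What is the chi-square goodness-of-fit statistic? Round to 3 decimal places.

6.313

Expected counts E_i = n·p_i: 45×0.188 = 8.46, 45×0.269 = 12.105, 45×0.277 = 12.465, 45×0.266 = 11.97.
χ² = (11−8.46)²/8.46 + (5−12.105)²/12.105 + (13−12.465)²/12.465 + (16−11.97)²/11.97
   = 0.7626 + 4.1703 + 0.0230 + 1.3568
Sum = 6.313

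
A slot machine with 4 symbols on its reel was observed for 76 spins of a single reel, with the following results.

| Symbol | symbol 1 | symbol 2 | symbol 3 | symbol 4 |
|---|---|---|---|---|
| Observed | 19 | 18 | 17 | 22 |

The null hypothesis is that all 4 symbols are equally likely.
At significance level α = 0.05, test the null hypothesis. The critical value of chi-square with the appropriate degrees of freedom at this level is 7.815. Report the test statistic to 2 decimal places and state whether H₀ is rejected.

Under H₀ each category has probability 1/4, so each expected count is 76/4 = 19.
symbol 1: (19 − 19)²/19 = 0/19 = 0.000
symbol 2: (18 − 19)²/19 = 1/19 = 0.053
symbol 3: (17 − 19)²/19 = 4/19 = 0.211
symbol 4: (22 − 19)²/19 = 9/19 = 0.474
Sum = 0.74
df = 3. Since 0.74 < 7.815, we do not reject H₀.

0.74; do not reject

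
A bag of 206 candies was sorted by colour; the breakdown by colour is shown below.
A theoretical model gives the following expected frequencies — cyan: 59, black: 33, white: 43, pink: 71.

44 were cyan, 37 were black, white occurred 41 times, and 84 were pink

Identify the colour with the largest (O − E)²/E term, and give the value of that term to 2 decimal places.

cyan, 3.81

χ² = (44−59)²/59 + (37−33)²/33 + (41−43)²/43 + (84−71)²/71
   = 3.814 + 0.485 + 0.093 + 2.380
The largest term is for cyan: 3.81.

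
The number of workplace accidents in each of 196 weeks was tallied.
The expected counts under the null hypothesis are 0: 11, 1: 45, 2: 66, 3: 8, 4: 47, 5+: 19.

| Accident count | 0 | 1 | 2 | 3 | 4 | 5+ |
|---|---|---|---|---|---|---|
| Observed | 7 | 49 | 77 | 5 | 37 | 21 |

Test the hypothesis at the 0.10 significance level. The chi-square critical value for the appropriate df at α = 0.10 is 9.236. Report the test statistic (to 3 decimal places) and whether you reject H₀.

χ² = (7−11)²/11 + (49−45)²/45 + (77−66)²/66 + (5−8)²/8 + (37−47)²/47 + (21−19)²/19
   = 1.4545 + 0.3556 + 1.8333 + 1.1250 + 2.1277 + 0.2105
Sum = 7.107
df = 5. Since 7.107 < 9.236, we do not reject H₀.

7.107; do not reject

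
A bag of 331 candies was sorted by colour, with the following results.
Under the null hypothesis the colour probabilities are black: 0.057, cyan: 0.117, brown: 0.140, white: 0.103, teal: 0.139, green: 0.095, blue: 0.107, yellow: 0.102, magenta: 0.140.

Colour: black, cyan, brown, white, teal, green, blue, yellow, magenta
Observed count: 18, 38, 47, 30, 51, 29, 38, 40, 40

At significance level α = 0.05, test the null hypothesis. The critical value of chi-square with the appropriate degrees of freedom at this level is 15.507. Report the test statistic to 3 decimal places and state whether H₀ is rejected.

3.494; do not reject

Expected counts E_i = n·p_i: 331×0.057 = 18.867, 331×0.117 = 38.727, 331×0.140 = 46.34, 331×0.103 = 34.093, 331×0.139 = 46.009, 331×0.095 = 31.445, 331×0.107 = 35.417, 331×0.102 = 33.762, 331×0.140 = 46.34.
cat          O        E   (O−E)²/E
black       18   18.867     0.0398
cyan        38   38.727     0.0136
brown       47    46.34     0.0094
white       30   34.093     0.4914
teal        51   46.009     0.5414
green       29   31.445     0.1901
blue        38   35.417     0.1884
yellow      40   33.762     1.1526
magenta     40    46.34     0.8674
Sum = 3.494
df = 8. Since 3.494 < 15.507, we do not reject H₀.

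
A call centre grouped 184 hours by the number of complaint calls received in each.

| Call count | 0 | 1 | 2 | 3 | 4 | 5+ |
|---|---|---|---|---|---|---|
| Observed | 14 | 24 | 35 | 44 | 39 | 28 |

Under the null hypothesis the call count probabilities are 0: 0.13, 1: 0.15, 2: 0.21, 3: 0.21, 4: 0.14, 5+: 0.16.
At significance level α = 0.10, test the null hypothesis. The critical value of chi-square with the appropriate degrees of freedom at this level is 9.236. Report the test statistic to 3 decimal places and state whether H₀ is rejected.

12.545; reject

Expected counts E_i = n·p_i: 184×0.13 = 23.92, 184×0.15 = 27.6, 184×0.21 = 38.64, 184×0.21 = 38.64, 184×0.14 = 25.76, 184×0.16 = 29.44.
0: (14 − 23.92)²/23.92 = 98.4064/23.92 = 4.1140
1: (24 − 27.6)²/27.6 = 12.96/27.6 = 0.4696
2: (35 − 38.64)²/38.64 = 13.2496/38.64 = 0.3429
3: (44 − 38.64)²/38.64 = 28.7296/38.64 = 0.7435
4: (39 − 25.76)²/25.76 = 175.2976/25.76 = 6.8050
5+: (28 − 29.44)²/29.44 = 2.0736/29.44 = 0.0704
Sum = 12.545
df = 5. Since 12.545 > 9.236, we reject H₀.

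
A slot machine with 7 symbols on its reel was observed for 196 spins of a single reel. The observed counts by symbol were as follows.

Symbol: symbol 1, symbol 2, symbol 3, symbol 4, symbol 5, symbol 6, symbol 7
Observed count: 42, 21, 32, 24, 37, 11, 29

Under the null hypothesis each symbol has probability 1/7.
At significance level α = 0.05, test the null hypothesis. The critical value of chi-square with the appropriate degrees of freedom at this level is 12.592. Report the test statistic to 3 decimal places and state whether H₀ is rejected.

23.143; reject

Under H₀ each category has probability 1/7, so each expected count is 196/7 = 28.
cat           O        E   (O−E)²/E
symbol 1     42       28     7.0000
symbol 2     21       28     1.7500
symbol 3     32       28     0.5714
symbol 4     24       28     0.5714
symbol 5     37       28     2.8929
symbol 6     11       28    10.3214
symbol 7     29       28     0.0357
Sum = 23.143
df = 6. Since 23.143 > 12.592, we reject H₀.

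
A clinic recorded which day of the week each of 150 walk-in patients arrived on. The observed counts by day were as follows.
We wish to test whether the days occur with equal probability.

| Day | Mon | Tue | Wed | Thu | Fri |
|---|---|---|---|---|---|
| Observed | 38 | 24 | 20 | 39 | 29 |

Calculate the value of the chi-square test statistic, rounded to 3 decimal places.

9.400

Under H₀ each category has probability 1/5, so each expected count is 150/5 = 30.
Mon: (38 − 30)²/30 = 64/30 = 2.1333
Tue: (24 − 30)²/30 = 36/30 = 1.2000
Wed: (20 − 30)²/30 = 100/30 = 3.3333
Thu: (39 − 30)²/30 = 81/30 = 2.7000
Fri: (29 − 30)²/30 = 1/30 = 0.0333
Sum = 9.400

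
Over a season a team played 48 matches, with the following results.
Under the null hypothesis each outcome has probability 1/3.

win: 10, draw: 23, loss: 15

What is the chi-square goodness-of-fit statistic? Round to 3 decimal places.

5.375

Under H₀ each category has probability 1/3, so each expected count is 48/3 = 16.
cat         O        E   (O−E)²/E
win        10       16     2.2500
draw       23       16     3.0625
loss       15       16     0.0625
Sum = 5.375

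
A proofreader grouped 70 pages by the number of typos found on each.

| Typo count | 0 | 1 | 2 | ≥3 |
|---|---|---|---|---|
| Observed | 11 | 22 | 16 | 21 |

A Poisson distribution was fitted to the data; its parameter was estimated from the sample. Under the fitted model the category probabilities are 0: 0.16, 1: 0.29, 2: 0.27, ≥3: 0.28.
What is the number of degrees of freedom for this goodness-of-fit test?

2

There are k = 4 categories and 1 parameter estimated from the data, so df = 4 − 1 − 1 = 2.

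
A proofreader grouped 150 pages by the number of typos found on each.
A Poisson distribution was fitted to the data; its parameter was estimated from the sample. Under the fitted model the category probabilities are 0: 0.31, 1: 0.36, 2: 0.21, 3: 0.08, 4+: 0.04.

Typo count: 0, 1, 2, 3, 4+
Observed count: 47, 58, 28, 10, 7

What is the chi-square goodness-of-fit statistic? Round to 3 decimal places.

1.191

Expected counts E_i = n·p_i: 150×0.31 = 46.5, 150×0.36 = 54, 150×0.21 = 31.5, 150×0.08 = 12, 150×0.04 = 6.
χ² = (47−46.5)²/46.5 + (58−54)²/54 + (28−31.5)²/31.5 + (10−12)²/12 + (7−6)²/6
   = 0.0054 + 0.2963 + 0.3889 + 0.3333 + 0.1667
Sum = 1.191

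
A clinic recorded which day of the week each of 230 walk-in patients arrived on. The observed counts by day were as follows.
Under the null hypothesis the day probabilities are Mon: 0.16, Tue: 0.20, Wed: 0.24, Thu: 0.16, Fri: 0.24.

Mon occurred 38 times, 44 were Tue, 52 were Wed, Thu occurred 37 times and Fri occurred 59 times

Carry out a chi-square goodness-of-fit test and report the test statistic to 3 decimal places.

0.574

Expected counts E_i = n·p_i: 230×0.16 = 36.8, 230×0.20 = 46, 230×0.24 = 55.2, 230×0.16 = 36.8, 230×0.24 = 55.2.
Mon: (38 − 36.8)²/36.8 = 1.44/36.8 = 0.0391
Tue: (44 − 46)²/46 = 4/46 = 0.0870
Wed: (52 − 55.2)²/55.2 = 10.24/55.2 = 0.1855
Thu: (37 − 36.8)²/36.8 = 0.04/36.8 = 0.0011
Fri: (59 − 55.2)²/55.2 = 14.44/55.2 = 0.2616
Sum = 0.574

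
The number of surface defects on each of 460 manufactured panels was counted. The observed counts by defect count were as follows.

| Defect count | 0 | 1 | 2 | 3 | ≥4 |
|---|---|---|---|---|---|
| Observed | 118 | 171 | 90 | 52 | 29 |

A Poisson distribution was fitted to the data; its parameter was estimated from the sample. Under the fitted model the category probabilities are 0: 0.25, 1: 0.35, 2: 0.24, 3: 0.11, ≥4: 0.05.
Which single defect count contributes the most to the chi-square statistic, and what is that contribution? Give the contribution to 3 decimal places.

Expected counts E_i = n·p_i: 460×0.25 = 115, 460×0.35 = 161, 460×0.24 = 110.4, 460×0.11 = 50.6, 460×0.05 = 23.
0: (118 − 115)²/115 = 9/115 = 0.0783
1: (171 − 161)²/161 = 100/161 = 0.6211
2: (90 − 110.4)²/110.4 = 416.16/110.4 = 3.7696
3: (52 − 50.6)²/50.6 = 1.96/50.6 = 0.0387
≥4: (29 − 23)²/23 = 36/23 = 1.5652
The largest term is for 2: 3.770.

2, 3.770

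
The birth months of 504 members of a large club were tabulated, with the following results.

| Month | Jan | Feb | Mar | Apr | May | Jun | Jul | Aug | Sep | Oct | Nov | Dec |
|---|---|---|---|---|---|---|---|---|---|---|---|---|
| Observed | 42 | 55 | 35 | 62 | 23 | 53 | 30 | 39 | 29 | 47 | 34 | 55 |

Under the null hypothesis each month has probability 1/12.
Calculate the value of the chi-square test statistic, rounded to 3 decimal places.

40.000

Under H₀ each category has probability 1/12, so each expected count is 504/12 = 42.
χ² = (42−42)²/42 + (55−42)²/42 + (35−42)²/42 + (62−42)²/42 + (23−42)²/42 + (53−42)²/42 + (30−42)²/42 + (39−42)²/42 + (29−42)²/42 + (47−42)²/42 + (34−42)²/42 + (55−42)²/42
   = 0.0000 + 4.0238 + 1.1667 + 9.5238 + 8.5952 + 2.8810 + 3.4286 + 0.2143 + 4.0238 + 0.5952 + 1.5238 + 4.0238
Sum = 40.000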